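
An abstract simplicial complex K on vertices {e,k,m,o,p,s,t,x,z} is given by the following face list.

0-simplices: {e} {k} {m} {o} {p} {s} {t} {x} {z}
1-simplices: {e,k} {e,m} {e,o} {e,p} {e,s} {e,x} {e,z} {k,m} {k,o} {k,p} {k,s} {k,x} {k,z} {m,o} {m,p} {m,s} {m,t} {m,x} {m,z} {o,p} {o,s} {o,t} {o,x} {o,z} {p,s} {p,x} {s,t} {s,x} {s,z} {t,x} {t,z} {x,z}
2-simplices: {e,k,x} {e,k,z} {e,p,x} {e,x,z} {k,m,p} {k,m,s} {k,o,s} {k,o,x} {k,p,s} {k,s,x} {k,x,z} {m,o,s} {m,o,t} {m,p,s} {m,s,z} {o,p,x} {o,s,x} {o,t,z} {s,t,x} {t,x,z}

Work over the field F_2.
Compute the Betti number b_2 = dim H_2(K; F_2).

n_0=9 n_1=32 n_2=20  [Z2]
∂1: piv[ek,em,eo,ep,es,ex,ez,mt] rk=8  ker:km,ko,kp,ks,kx,kz,mo,mp,ms,mx,mz,op,os,ot,ox,oz,ps,px,st,sx,sz,tx,tz,xz
∂2: piv[ekx,ekz,epx,exz,kmp,kms,kos,kox,kps,ksx,mos,mot,msz,opx,otz,stx,txz] rk=17  ker:kxz,mps,osx
b_2=(20−17)−0=3

b_2=3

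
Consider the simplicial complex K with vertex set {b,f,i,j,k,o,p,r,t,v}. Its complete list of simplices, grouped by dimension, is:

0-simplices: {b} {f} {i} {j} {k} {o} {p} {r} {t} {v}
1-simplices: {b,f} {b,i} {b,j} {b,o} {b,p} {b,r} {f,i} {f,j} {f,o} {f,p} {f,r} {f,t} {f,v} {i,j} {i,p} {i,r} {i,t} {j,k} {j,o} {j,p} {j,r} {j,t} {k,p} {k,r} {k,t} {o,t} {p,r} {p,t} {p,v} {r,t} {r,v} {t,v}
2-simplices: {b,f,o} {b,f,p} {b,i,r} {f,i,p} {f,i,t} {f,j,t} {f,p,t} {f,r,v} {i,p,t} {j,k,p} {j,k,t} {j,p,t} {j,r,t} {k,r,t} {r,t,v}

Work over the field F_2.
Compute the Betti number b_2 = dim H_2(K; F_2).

n_0=10 n_1=32 n_2=15  [Z2]
∂1: piv[bf,bi,bj,bo,bp,br,ft,fv,jk] rk=9  ker:fi,fj,fo,fp,fr,ij,ip,ir,it,jo,jp,jr,jt,kp,kr,kt,ot,pr,pt,pv,rt,rv,tv
∂2: piv[bfo,bfp,bir,fip,fit,fjt,fpt,frv,jkp,jkt,jpt,jrt,krt,rtv] rk=14  ker:ipt
b_2=(15−14)−0=1

b_2=1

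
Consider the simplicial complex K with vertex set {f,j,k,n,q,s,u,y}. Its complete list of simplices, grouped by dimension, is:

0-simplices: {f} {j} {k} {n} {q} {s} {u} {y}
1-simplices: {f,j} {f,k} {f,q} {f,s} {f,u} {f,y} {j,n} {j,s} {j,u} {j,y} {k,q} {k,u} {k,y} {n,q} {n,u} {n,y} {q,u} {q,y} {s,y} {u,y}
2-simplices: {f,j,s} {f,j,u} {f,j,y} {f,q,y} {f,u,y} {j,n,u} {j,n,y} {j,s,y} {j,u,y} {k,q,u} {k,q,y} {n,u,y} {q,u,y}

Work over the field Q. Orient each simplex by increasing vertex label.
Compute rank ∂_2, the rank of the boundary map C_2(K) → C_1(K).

rank∂_2=11

n_0=8 n_1=20 n_2=13  [Q]
∂1: piv[fj,fk,fq,fs,fu,fy,jn] rk=7  ker:js,ju,jy,kq,ku,ky,nq,nu,ny,qu,qy,sy,uy
∂2: piv[fjs,fju,fjy,fqy,fuy,jnu,jny,jsy,kqu,kqy,quy] rk=11  ker:juy,nuy
rk∂_2=11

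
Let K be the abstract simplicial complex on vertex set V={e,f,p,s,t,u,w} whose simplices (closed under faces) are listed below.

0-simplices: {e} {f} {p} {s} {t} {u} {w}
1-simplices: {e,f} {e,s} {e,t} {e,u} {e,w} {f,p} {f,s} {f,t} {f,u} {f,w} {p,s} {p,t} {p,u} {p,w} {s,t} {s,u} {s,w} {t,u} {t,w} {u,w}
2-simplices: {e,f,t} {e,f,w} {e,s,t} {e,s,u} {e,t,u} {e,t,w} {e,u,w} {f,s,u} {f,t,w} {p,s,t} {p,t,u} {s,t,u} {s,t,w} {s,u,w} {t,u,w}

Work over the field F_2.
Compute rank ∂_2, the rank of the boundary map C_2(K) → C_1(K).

n_0=7 n_1=20 n_2=15  [Z2]
∂1: piv[ef,es,et,eu,ew,fp] rk=6  ker:fs,ft,fu,fw,ps,pt,pu,pw,st,su,sw,tu,tw,uw
∂2: piv[eft,efw,est,esu,etu,etw,euw,fsu,pst,ptu,stw] rk=11  ker:ftw,stu,suw,tuw
rk∂_2=11

rank∂_2=11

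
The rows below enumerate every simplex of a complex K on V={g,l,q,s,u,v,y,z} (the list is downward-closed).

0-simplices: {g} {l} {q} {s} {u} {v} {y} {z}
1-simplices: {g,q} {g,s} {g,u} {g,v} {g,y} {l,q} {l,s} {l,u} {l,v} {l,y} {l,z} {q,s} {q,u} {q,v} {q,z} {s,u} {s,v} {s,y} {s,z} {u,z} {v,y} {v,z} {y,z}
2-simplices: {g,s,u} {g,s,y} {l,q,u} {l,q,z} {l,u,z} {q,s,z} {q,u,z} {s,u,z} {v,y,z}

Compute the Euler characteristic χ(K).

χ(K)=-6

n_0=8 n_1=23 n_2=9
χ=+8−23+9=-6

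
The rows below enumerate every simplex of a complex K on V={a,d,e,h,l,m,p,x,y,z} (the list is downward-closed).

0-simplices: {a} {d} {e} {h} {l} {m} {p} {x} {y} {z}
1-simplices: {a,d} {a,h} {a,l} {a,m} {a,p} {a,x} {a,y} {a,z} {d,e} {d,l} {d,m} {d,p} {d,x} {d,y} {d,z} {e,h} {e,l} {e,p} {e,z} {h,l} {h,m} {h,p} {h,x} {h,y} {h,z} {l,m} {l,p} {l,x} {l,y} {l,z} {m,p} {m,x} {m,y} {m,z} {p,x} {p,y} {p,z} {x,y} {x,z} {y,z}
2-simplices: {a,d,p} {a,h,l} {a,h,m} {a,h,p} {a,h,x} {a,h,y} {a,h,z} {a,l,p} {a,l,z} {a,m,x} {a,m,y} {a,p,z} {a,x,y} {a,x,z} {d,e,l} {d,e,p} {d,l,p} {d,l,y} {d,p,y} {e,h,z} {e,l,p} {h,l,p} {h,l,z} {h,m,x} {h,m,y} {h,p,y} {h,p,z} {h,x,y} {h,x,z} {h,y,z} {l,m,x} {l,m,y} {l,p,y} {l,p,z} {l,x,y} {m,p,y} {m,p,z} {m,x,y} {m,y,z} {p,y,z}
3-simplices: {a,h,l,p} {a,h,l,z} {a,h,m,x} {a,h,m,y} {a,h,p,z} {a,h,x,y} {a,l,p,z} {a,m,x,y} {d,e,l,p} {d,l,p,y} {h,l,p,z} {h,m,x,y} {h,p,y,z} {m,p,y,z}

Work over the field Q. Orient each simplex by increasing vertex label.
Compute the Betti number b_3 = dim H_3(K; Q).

n_0=10 n_1=40 n_2=40 n_3=14  [Q]
∂1: piv[ad,ah,al,am,ap,ax,ay,az,de] rk=9  ker:dl,dm,dp,dx,dy,dz,eh,el,ep,ez,hl,hm,hp,hx,hy,hz,lm,lp,lx,ly,lz,mp,mx,my,mz,px,py,pz,xy,xz,yz
∂2: piv[adp,ahl,ahm,ahp,ahx,ahy,ahz,alp,alz,amx,amy,apz,axy,axz,del,dep,dlp,dly,dpy,ehz,hpy,hyz,lmx,lmy,mpy,mpz] rk=26  ker:elp,hlp,hlz,hmx,hmy,hpz,hxy,hxz,lpy,lpz,lxy,mxy,myz,pyz
∂3: piv[ahlp,ahlz,ahmx,ahmy,ahpz,ahxy,alpz,amxy,delp,dlpy,hpyz,mpyz] rk=12  ker:hlpz,hmxy
b_3=(14−12)−0=2

b_3=2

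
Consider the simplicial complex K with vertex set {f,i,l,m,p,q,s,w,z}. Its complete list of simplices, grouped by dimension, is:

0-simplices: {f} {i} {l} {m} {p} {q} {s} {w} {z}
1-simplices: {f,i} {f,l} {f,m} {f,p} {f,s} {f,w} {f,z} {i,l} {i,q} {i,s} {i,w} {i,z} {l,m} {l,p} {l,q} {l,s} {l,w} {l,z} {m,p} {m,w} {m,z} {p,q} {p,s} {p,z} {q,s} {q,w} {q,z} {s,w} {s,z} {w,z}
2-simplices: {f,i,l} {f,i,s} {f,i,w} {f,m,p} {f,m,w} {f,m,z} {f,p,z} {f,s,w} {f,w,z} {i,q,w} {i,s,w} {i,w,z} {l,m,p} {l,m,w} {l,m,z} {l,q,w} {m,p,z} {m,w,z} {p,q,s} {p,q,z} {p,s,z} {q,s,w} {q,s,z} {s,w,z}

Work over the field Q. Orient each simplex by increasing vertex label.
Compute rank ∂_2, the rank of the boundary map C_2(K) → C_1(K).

n_0=9 n_1=30 n_2=24  [Q]
∂1: piv[fi,fl,fm,fp,fs,fw,fz,iq] rk=8  ker:il,is,iw,iz,lm,lp,lq,ls,lw,lz,mp,mw,mz,pq,ps,pz,qs,qw,qz,sw,sz,wz
∂2: piv[fil,fis,fiw,fmp,fmw,fmz,fpz,fsw,fwz,iqw,iwz,lmp,lmw,lmz,lqw,pqs,pqz,psz,qsw,swz] rk=20  ker:isw,mpz,mwz,qsz
rk∂_2=20

rank∂_2=20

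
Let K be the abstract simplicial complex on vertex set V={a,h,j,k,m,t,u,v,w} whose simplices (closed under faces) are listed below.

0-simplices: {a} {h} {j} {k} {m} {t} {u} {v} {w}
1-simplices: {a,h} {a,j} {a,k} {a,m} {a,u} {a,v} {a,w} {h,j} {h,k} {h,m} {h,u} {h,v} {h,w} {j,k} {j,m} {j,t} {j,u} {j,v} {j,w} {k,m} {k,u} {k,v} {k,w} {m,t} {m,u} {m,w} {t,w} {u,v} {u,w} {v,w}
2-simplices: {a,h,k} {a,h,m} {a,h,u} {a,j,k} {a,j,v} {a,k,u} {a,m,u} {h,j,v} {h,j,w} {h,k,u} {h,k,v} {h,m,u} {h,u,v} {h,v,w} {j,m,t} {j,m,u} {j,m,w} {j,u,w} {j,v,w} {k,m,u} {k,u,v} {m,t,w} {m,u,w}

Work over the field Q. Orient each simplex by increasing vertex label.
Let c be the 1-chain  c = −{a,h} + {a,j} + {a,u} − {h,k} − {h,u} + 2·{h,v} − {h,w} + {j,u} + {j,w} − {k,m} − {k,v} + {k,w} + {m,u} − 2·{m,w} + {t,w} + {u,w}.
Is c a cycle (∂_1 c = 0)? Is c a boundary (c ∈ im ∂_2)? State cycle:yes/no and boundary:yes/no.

n_0=9 n_1=30 n_2=23  [Q]
∂1: piv[ah,aj,ak,am,au,av,aw,jt] rk=8  ker:hj,hk,hm,hu,hv,hw,jk,jm,ju,jv,jw,km,ku,kv,kw,mt,mu,mw,tw,uv,uw,vw
∂2: piv[ahk,ahm,ahu,ajk,ajv,aku,amu,hjv,hjw,hkv,huv,hvw,jmt,jmu,jmw,juw,kmu,mtw] rk=18  ker:hku,hmu,jvw,kuv,muw
∂1c = −{a} − {j} − {t} + {u} + {v} + {w}

cycle:no boundary:no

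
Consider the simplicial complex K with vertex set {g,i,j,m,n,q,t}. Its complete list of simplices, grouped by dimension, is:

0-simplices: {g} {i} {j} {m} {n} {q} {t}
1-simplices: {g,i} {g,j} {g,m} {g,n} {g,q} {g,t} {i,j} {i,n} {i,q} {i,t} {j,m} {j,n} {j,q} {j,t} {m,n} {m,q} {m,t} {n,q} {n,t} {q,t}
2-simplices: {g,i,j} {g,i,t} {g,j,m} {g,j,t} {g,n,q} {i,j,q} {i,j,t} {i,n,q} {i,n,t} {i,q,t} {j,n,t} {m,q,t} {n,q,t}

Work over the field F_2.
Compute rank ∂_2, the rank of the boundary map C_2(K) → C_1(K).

n_0=7 n_1=20 n_2=13  [Z2]
∂1: piv[gi,gj,gm,gn,gq,gt] rk=6  ker:ij,in,iq,it,jm,jn,jq,jt,mn,mq,mt,nq,nt,qt
∂2: piv[gij,git,gjm,gjt,gnq,ijq,inq,int,iqt,jnt,mqt] rk=11  ker:ijt,nqt
rk∂_2=11

rank∂_2=11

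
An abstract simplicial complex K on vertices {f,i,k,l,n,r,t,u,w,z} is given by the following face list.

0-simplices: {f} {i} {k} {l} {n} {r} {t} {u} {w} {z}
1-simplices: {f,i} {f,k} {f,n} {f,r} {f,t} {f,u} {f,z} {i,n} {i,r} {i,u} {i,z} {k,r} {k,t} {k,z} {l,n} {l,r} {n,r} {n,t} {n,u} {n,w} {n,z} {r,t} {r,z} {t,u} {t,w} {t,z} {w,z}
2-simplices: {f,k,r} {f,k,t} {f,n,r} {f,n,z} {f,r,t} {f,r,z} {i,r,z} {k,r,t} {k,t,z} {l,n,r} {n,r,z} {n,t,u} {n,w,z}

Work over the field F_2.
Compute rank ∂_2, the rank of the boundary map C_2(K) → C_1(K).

n_0=10 n_1=27 n_2=13  [Z2]
∂1: piv[fi,fk,fn,fr,ft,fu,fz,ln,nw] rk=9  ker:in,ir,iu,iz,kr,kt,kz,lr,nr,nt,nu,nz,rt,rz,tu,tw,tz,wz
∂2: piv[fkr,fkt,fnr,fnz,frt,frz,irz,ktz,lnr,ntu,nwz] rk=11  ker:krt,nrz
rk∂_2=11

rank∂_2=11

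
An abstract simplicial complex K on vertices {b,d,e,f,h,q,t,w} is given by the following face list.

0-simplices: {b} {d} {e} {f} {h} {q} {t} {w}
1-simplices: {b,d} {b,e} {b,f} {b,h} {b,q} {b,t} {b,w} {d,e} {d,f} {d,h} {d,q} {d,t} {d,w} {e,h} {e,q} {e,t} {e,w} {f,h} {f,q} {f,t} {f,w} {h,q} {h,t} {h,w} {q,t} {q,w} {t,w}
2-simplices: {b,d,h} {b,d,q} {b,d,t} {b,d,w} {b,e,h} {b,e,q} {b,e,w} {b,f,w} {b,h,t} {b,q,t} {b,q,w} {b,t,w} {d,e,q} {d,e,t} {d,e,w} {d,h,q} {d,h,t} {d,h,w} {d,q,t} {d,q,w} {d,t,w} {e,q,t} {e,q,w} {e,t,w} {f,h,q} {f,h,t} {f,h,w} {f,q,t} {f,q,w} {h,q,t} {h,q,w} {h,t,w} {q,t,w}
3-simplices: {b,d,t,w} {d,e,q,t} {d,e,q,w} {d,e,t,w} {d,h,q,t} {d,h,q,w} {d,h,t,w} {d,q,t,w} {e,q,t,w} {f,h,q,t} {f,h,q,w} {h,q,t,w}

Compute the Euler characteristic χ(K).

χ(K)=2

n_0=8 n_1=27 n_2=33 n_3=12
χ=+8−27+33−12=2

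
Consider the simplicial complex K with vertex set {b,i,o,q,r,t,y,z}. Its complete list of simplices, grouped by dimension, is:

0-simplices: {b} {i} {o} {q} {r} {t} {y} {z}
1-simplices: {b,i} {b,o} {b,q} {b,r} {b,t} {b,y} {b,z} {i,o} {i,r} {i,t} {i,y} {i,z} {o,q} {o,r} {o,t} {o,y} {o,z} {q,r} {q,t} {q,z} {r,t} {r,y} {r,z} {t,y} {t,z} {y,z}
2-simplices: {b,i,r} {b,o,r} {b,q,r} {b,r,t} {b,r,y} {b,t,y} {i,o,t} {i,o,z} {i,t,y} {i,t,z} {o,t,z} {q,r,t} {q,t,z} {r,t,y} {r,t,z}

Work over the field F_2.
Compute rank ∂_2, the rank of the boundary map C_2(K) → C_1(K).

rank∂_2=13

n_0=8 n_1=26 n_2=15  [Z2]
∂1: piv[bi,bo,bq,br,bt,by,bz] rk=7  ker:io,ir,it,iy,iz,oq,or,ot,oy,oz,qr,qt,qz,rt,ry,rz,ty,tz,yz
∂2: piv[bir,bor,bqr,brt,bry,bty,iot,ioz,ity,itz,qrt,qtz,rtz] rk=13  ker:otz,rty
rk∂_2=13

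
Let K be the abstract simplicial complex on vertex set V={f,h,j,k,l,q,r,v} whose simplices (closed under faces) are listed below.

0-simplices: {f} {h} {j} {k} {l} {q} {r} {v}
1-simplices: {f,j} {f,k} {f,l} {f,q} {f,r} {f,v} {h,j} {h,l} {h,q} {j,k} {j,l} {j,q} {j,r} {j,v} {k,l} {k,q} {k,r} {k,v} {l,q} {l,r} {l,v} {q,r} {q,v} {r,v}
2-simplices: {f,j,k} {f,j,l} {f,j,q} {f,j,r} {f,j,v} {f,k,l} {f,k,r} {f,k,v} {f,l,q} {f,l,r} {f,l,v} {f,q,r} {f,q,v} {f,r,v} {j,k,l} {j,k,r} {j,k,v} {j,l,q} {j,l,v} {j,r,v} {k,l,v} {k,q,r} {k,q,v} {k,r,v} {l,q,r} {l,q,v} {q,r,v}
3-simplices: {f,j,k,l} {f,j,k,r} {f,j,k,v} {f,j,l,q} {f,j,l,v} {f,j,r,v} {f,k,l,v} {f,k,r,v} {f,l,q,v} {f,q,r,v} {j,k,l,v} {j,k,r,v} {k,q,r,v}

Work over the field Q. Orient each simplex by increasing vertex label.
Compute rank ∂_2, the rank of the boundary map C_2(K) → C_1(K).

n_0=8 n_1=24 n_2=27 n_3=13  [Q]
∂1: piv[fj,fk,fl,fq,fr,fv,hj] rk=7  ker:hl,hq,jk,jl,jq,jr,jv,kl,kq,kr,kv,lq,lr,lv,qr,qv,rv
∂2: piv[fjk,fjl,fjq,fjr,fjv,fkl,fkr,fkv,flq,flr,flv,fqr,fqv,frv,kqr] rk=15  ker:jkl,jkr,jkv,jlq,jlv,jrv,klv,kqv,krv,lqr,lqv,qrv
∂3: piv[fjkl,fjkr,fjkv,fjlq,fjlv,fjrv,fklv,fkrv,flqv,fqrv,kqrv] rk=11  ker:jklv,jkrv
rk∂_2=15

rank∂_2=15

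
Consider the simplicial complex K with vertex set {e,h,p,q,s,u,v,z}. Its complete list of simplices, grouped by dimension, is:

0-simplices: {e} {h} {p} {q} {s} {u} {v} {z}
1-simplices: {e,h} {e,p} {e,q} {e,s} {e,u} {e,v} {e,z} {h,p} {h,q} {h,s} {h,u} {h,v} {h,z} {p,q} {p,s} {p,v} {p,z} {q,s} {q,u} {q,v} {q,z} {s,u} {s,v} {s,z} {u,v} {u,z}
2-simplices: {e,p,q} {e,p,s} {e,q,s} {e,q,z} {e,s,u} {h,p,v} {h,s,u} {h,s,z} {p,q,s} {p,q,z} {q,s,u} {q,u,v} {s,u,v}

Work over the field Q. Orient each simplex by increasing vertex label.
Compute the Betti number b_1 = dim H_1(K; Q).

n_0=8 n_1=26 n_2=13  [Q]
∂1: piv[eh,ep,eq,es,eu,ev,ez] rk=7  ker:hp,hq,hs,hu,hv,hz,pq,ps,pv,pz,qs,qu,qv,qz,su,sv,sz,uv,uz
∂2: piv[epq,eps,eqs,eqz,esu,hpv,hsu,hsz,pqz,qsu,quv,suv] rk=12  ker:pqs
b_1=(26−7)−12=7

b_1=7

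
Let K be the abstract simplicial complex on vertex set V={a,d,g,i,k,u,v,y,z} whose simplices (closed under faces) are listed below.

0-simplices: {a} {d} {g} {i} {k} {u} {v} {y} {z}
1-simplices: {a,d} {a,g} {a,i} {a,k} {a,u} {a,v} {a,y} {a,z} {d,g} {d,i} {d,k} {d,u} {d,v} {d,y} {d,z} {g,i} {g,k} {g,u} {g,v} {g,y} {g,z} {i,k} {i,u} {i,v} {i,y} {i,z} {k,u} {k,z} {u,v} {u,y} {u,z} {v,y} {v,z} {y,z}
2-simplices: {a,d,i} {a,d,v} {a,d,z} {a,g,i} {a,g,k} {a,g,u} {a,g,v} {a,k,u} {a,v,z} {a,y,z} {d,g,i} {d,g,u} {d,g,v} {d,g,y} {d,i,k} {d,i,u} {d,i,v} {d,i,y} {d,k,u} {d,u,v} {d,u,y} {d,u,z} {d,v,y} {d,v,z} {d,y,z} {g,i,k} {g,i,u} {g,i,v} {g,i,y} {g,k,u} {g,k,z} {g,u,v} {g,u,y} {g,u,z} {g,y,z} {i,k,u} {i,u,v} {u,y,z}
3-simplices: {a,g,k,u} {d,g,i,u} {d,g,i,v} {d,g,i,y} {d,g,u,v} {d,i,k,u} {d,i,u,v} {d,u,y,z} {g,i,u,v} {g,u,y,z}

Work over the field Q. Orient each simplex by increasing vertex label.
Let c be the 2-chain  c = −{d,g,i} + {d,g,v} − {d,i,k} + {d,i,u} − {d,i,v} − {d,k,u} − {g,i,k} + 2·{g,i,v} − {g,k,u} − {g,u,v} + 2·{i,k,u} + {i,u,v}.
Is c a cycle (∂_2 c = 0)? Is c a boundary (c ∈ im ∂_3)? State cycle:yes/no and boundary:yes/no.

n_0=9 n_1=34 n_2=38 n_3=10  [Q]
∂1: piv[ad,ag,ai,ak,au,av,ay,az] rk=8  ker:dg,di,dk,du,dv,dy,dz,gi,gk,gu,gv,gy,gz,ik,iu,iv,iy,iz,ku,kz,uv,uy,uz,vy,vz,yz
∂2: piv[adi,adv,adz,agi,agk,agu,agv,aku,avz,ayz,dgi,dgu,dgy,dik,diu,div,diy,dku,duv,duy,duz,dvy,dyz,gkz,guz] rk=25  ker:dgv,dvz,gik,giu,giv,giy,gku,guv,guy,gyz,iku,iuv,uyz
∂3: piv[agku,dgiu,dgiv,dgiy,dguv,diku,diuv,duyz,guyz] rk=9  ker:giuv
∂2c = 0
c vs im∂3: residual ≠ 0 ⇒ not boundary

cycle:yes boundary:no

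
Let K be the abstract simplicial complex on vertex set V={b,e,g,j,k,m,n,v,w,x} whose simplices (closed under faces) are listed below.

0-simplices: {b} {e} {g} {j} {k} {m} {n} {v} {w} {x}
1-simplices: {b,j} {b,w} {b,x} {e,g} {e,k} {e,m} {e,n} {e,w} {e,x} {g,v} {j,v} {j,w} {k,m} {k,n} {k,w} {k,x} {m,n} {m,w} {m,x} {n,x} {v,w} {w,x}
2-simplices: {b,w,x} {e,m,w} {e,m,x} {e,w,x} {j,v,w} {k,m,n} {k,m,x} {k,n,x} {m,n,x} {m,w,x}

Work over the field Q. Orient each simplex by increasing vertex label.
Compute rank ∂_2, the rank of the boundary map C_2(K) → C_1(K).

n_0=10 n_1=22 n_2=10  [Q]
∂1: piv[bj,bw,bx,eg,ek,em,en,ew,gv] rk=9  ker:ex,jv,jw,km,kn,kw,kx,mn,mw,mx,nx,vw,wx
∂2: piv[bwx,emw,emx,ewx,jvw,kmn,kmx,knx] rk=8  ker:mnx,mwx
rk∂_2=8

rank∂_2=8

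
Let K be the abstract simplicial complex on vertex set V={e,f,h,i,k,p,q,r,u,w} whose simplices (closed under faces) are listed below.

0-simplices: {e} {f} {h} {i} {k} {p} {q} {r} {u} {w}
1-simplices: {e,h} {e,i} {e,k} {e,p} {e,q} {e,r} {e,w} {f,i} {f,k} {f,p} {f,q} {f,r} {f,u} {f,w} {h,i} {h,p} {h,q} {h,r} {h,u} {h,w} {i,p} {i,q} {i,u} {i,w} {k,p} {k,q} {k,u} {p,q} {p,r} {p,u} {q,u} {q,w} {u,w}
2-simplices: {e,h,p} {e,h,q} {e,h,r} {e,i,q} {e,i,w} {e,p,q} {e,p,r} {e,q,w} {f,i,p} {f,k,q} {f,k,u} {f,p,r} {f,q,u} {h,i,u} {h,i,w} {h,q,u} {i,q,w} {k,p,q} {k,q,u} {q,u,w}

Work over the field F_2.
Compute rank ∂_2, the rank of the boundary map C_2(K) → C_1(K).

n_0=10 n_1=33 n_2=20  [Z2]
∂1: piv[eh,ei,ek,ep,eq,er,ew,fi,fu] rk=9  ker:fk,fp,fq,fr,fw,hi,hp,hq,hr,hu,hw,ip,iq,iu,iw,kp,kq,ku,pq,pr,pu,qu,qw,uw
∂2: piv[ehp,ehq,ehr,eiq,eiw,epq,epr,eqw,fip,fkq,fku,fpr,fqu,hiu,hiw,hqu,kpq,quw] rk=18  ker:iqw,kqu
rk∂_2=18

rank∂_2=18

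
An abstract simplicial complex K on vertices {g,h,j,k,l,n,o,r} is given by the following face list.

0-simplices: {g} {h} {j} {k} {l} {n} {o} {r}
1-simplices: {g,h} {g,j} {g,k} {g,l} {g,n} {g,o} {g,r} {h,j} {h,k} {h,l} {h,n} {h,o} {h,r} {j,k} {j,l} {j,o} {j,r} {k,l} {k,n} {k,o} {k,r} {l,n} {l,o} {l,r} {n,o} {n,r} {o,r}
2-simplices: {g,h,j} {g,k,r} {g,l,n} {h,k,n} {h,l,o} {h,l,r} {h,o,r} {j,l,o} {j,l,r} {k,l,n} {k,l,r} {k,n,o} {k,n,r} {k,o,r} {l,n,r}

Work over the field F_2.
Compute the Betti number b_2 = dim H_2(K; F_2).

b_2=1

n_0=8 n_1=27 n_2=15  [Z2]
∂1: piv[gh,gj,gk,gl,gn,go,gr] rk=7  ker:hj,hk,hl,hn,ho,hr,jk,jl,jo,jr,kl,kn,ko,kr,ln,lo,lr,no,nr,or
∂2: piv[ghj,gkr,gln,hkn,hlo,hlr,hor,jlo,jlr,kln,klr,kno,knr,kor] rk=14  ker:lnr
b_2=(15−14)−0=1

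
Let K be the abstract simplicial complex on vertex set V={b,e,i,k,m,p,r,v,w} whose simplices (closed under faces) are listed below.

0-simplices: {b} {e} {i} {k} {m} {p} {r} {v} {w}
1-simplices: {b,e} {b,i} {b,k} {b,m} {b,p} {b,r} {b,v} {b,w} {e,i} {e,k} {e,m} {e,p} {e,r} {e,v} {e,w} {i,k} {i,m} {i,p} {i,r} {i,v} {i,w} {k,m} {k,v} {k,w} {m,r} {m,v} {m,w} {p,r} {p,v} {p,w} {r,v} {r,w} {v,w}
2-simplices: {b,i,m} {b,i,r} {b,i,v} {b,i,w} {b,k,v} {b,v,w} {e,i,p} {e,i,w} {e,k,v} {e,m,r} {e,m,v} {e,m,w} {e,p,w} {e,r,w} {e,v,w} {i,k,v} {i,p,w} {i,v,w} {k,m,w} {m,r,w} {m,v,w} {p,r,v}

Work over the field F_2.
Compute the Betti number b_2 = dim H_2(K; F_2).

b_2=4

n_0=9 n_1=33 n_2=22  [Z2]
∂1: piv[be,bi,bk,bm,bp,br,bv,bw] rk=8  ker:ei,ek,em,ep,er,ev,ew,ik,im,ip,ir,iv,iw,km,kv,kw,mr,mv,mw,pr,pv,pw,rv,rw,vw
∂2: piv[bim,bir,biv,biw,bkv,bvw,eip,eiw,ekv,emr,emv,emw,epw,erw,evw,ikv,kmw,prv] rk=18  ker:ipw,ivw,mrw,mvw
b_2=(22−18)−0=4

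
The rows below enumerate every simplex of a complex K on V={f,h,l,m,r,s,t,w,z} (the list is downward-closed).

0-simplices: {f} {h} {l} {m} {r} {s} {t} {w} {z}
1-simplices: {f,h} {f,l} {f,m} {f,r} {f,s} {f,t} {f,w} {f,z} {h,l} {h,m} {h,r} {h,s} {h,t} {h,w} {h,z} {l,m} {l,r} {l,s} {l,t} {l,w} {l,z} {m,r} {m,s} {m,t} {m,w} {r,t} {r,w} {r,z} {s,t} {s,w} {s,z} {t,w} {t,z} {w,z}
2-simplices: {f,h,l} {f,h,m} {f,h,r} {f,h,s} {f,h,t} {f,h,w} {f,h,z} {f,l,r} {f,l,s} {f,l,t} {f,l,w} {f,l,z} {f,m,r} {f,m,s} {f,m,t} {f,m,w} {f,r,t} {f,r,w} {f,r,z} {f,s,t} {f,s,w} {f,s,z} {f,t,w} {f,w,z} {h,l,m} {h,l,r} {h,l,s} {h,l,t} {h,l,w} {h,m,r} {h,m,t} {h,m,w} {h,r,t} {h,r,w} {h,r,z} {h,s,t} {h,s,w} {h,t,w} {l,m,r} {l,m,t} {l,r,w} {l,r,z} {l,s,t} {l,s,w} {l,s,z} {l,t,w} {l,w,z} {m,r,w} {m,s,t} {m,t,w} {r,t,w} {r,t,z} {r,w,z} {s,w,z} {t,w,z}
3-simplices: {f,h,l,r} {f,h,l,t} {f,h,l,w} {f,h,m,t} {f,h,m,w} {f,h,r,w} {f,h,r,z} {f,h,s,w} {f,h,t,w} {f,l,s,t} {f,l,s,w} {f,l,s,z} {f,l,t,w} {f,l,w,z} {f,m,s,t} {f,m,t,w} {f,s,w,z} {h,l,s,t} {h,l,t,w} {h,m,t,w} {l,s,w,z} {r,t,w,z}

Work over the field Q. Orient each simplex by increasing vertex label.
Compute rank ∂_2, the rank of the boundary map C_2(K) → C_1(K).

n_0=9 n_1=34 n_2=55 n_3=22  [Q]
∂1: piv[fh,fl,fm,fr,fs,ft,fw,fz] rk=8  ker:hl,hm,hr,hs,ht,hw,hz,lm,lr,ls,lt,lw,lz,mr,ms,mt,mw,rt,rw,rz,st,sw,sz,tw,tz,wz
∂2: piv[fhl,fhm,fhr,fhs,fht,fhw,fhz,flr,fls,flt,flw,flz,fmr,fms,fmt,fmw,frt,frw,frz,fst,fsw,fsz,ftw,fwz,hlm,rtz] rk=26  ker:hlr,hls,hlt,hlw,hmr,hmt,hmw,hrt,hrw,hrz,hst,hsw,htw,lmr,lmt,lrw,lrz,lst,lsw,lsz,ltw,lwz,mrw,mst,mtw,rtw,rwz,swz,twz
∂3: piv[fhlr,fhlt,fhlw,fhmt,fhmw,fhrw,fhrz,fhsw,fhtw,flst,flsw,flsz,fltw,flwz,fmst,fmtw,fswz,hlst,rtwz] rk=19  ker:hltw,hmtw,lswz
rk∂_2=26

rank∂_2=26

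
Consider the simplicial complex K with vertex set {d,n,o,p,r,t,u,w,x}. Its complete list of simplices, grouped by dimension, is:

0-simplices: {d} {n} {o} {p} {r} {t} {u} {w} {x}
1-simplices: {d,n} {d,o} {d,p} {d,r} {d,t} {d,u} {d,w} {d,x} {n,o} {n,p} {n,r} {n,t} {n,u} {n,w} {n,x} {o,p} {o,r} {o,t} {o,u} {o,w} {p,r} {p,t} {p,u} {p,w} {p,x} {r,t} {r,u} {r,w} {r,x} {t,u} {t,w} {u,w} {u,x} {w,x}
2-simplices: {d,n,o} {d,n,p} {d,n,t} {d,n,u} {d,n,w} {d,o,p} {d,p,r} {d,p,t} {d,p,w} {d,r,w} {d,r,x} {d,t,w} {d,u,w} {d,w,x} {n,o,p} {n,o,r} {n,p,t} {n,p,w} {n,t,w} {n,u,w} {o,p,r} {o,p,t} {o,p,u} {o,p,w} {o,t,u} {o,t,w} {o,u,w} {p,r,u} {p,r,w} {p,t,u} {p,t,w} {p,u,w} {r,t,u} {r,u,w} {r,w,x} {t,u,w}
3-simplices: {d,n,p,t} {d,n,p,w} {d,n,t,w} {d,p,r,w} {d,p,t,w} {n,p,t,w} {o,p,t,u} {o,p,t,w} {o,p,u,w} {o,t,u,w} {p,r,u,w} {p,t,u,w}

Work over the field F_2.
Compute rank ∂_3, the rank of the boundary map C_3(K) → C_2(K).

rank∂_3=10

n_0=9 n_1=34 n_2=36 n_3=12  [Z2]
∂1: piv[dn,do,dp,dr,dt,du,dw,dx] rk=8  ker:no,np,nr,nt,nu,nw,nx,op,or,ot,ou,ow,pr,pt,pu,pw,px,rt,ru,rw,rx,tu,tw,uw,ux,wx
∂2: piv[dno,dnp,dnt,dnu,dnw,dop,dpr,dpt,dpw,drw,drx,dtw,duw,dwx,nor,opr,opt,opu,opw,otu,ouw,pru,rtu] rk=23  ker:nop,npt,npw,ntw,nuw,otw,prw,ptu,ptw,puw,ruw,rwx,tuw
∂3: piv[dnpt,dnpw,dntw,dprw,dptw,optu,optw,opuw,otuw,pruw] rk=10  ker:nptw,ptuw
rk∂_3=10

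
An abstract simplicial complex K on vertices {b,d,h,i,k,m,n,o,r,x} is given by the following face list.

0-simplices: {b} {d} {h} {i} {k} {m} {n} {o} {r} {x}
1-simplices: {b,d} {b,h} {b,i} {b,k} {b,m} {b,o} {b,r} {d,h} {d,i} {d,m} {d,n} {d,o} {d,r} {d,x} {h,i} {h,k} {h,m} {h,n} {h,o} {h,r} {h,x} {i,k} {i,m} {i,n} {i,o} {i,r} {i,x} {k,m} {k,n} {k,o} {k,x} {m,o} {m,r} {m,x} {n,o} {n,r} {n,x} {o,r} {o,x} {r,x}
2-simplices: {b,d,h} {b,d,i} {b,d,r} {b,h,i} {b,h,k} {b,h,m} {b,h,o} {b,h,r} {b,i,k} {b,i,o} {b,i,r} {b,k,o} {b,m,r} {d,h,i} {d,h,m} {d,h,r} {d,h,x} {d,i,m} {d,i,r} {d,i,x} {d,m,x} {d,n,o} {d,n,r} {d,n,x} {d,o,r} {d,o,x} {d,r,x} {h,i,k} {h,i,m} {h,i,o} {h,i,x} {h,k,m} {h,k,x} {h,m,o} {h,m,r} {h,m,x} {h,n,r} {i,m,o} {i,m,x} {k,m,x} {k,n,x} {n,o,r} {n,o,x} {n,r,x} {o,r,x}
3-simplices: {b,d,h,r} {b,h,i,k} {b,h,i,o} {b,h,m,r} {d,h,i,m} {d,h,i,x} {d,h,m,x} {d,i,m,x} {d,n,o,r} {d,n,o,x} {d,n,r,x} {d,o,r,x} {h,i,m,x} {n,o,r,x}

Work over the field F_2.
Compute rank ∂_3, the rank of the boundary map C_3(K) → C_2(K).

n_0=10 n_1=40 n_2=45 n_3=14  [Z2]
∂1: piv[bd,bh,bi,bk,bm,bo,br,dn,dx] rk=9  ker:dh,di,dm,do,dr,hi,hk,hm,hn,ho,hr,hx,ik,im,in,io,ir,ix,km,kn,ko,kx,mo,mr,mx,no,nr,nx,or,ox,rx
∂2: piv[bdh,bdi,bdr,bhi,bhk,bhm,bho,bhr,bik,bio,bir,bko,bmr,dhm,dhx,dim,dix,dmx,dno,dnr,dnx,dor,dox,drx,hkm,hkx,hmo,hnr,knx] rk=29  ker:dhi,dhr,dir,hik,him,hio,hix,hmr,hmx,imo,imx,kmx,nor,nox,nrx,orx
∂3: piv[bdhr,bhik,bhio,bhmr,dhim,dhix,dhmx,dimx,dnor,dnox,dnrx,dorx] rk=12  ker:himx,norx
rk∂_3=12

rank∂_3=12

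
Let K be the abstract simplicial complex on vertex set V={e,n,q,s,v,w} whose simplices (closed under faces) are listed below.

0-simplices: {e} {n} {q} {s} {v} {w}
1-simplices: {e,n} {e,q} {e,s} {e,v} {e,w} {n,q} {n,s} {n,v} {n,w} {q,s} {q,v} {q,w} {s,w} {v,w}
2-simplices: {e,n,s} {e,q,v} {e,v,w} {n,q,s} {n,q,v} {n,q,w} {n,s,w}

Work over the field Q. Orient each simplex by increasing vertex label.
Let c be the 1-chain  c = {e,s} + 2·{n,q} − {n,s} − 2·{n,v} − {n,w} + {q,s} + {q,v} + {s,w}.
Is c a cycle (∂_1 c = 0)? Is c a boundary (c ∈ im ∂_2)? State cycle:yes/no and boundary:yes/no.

cycle:no boundary:no

n_0=6 n_1=14 n_2=7  [Q]
∂1: piv[en,eq,es,ev,ew] rk=5  ker:nq,ns,nv,nw,qs,qv,qw,sw,vw
∂2: piv[ens,eqv,evw,nqs,nqv,nqw,nsw] rk=7
∂1c = −{e} + 2·{n} − {v}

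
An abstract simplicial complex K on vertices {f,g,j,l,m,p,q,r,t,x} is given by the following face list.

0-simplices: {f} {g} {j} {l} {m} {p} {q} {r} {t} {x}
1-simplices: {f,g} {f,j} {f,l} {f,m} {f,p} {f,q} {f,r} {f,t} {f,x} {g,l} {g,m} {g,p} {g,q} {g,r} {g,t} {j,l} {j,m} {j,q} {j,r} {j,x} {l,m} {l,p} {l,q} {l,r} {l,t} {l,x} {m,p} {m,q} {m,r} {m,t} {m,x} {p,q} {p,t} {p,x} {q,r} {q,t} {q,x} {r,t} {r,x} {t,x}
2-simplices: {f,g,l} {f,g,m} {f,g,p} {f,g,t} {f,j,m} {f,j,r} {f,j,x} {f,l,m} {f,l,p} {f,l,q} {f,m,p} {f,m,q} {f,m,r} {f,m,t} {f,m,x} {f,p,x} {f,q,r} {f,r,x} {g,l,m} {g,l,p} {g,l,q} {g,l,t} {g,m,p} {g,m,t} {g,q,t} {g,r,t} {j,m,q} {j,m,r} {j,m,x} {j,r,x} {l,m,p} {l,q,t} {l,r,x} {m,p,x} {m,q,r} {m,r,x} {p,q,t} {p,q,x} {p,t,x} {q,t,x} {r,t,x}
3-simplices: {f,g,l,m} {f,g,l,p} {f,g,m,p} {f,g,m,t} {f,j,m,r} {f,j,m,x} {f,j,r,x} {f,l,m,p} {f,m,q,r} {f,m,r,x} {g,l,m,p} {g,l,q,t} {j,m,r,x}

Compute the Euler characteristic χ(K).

χ(K)=-2

n_0=10 n_1=40 n_2=41 n_3=13
χ=+10−40+41−13=-2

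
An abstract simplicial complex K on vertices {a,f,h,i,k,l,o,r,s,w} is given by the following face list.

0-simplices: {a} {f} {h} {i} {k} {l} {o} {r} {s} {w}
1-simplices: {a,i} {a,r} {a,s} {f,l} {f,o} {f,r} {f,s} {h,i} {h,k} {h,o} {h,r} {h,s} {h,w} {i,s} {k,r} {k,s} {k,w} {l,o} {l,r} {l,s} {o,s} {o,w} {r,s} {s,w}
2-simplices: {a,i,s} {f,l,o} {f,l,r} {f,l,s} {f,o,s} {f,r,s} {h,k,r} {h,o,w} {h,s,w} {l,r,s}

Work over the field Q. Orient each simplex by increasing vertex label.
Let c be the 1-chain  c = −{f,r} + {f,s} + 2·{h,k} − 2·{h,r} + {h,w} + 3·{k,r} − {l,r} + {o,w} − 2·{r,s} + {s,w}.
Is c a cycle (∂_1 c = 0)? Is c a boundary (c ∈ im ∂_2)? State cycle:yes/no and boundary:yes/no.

n_0=10 n_1=24 n_2=10  [Q]
∂1: piv[ai,ar,as,fl,fo,fr,hi,hk,hw] rk=9  ker:fs,ho,hr,hs,is,kr,ks,kw,lo,lr,ls,os,ow,rs,sw
∂2: piv[ais,flo,flr,fls,fos,frs,hkr,how,hsw] rk=9  ker:lrs
∂1c = −{h} − {k} + {l} − {o} + {r} − 2·{s} + 3·{w}

cycle:no boundary:no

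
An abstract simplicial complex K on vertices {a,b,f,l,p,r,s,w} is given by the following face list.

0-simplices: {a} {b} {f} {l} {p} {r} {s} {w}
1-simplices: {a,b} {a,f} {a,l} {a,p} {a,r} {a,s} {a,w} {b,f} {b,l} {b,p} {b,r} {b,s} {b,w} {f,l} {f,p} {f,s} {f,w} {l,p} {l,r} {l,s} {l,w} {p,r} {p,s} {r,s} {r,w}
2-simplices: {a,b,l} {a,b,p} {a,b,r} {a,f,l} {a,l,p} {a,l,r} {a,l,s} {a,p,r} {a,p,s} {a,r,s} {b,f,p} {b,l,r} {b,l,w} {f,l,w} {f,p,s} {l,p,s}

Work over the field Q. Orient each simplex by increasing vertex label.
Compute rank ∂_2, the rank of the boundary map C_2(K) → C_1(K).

rank∂_2=14

n_0=8 n_1=25 n_2=16  [Q]
∂1: piv[ab,af,al,ap,ar,as,aw] rk=7  ker:bf,bl,bp,br,bs,bw,fl,fp,fs,fw,lp,lr,ls,lw,pr,ps,rs,rw
∂2: piv[abl,abp,abr,afl,alp,alr,als,apr,aps,ars,bfp,blw,flw,fps] rk=14  ker:blr,lps
rk∂_2=14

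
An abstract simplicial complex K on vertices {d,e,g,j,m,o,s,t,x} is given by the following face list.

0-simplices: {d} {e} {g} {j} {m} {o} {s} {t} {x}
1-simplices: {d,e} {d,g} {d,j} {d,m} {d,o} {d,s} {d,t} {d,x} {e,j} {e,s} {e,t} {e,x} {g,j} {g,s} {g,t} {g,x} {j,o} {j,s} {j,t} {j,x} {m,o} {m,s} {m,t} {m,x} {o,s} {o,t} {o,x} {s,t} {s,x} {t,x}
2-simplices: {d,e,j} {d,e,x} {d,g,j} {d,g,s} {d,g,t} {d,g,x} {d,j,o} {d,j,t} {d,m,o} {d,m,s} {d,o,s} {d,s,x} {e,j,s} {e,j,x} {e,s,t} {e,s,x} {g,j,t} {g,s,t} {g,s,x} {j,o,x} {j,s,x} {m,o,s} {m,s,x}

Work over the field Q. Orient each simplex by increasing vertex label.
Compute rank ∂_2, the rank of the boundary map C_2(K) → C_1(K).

rank∂_2=19

n_0=9 n_1=30 n_2=23  [Q]
∂1: piv[de,dg,dj,dm,do,ds,dt,dx] rk=8  ker:ej,es,et,ex,gj,gs,gt,gx,jo,js,jt,jx,mo,ms,mt,mx,os,ot,ox,st,sx,tx
∂2: piv[dej,dex,dgj,dgs,dgt,dgx,djo,djt,dmo,dms,dos,dsx,ejs,ejx,est,esx,gst,jox,msx] rk=19  ker:gjt,gsx,jsx,mos
rk∂_2=19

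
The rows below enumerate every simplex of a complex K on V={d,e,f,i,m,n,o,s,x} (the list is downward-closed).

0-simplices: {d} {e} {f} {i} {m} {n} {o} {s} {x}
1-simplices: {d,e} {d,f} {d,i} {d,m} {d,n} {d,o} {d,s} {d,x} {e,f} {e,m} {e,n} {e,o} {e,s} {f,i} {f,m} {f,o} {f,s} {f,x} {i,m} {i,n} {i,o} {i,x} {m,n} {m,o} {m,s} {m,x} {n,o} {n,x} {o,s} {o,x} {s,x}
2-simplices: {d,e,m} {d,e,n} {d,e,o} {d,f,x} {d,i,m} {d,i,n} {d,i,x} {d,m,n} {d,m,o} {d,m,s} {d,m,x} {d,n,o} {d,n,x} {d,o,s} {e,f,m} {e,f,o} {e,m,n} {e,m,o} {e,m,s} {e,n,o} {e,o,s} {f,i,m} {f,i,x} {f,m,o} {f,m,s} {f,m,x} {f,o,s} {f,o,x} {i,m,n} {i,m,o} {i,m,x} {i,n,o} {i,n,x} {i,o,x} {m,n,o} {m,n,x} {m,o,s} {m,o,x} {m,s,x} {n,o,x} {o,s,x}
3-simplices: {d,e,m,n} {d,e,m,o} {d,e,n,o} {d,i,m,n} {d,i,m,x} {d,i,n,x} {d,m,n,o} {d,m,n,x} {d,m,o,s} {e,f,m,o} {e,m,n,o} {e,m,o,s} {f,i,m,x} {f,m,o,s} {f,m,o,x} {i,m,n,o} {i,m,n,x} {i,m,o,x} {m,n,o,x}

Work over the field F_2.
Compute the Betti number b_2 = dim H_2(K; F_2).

n_0=9 n_1=31 n_2=41 n_3=19  [Z2]
∂1: piv[de,df,di,dm,dn,do,ds,dx] rk=8  ker:ef,em,en,eo,es,fi,fm,fo,fs,fx,im,in,io,ix,mn,mo,ms,mx,no,nx,os,ox,sx
∂2: piv[dem,den,deo,dfx,dim,din,dix,dmn,dmo,dms,dmx,dno,dnx,dos,efm,efo,ems,fim,fix,fms,fox,imo,msx] rk=23  ker:emn,emo,eno,eos,fmo,fmx,fos,imn,imx,ino,inx,iox,mno,mnx,mos,mox,nox,osx
∂3: piv[demn,demo,deno,dimn,dimx,dinx,dmno,dmnx,dmos,efmo,emos,fimx,fmos,fmox,imno,imox,mnox] rk=17  ker:emno,imnx
b_2=(41−23)−17=1

b_2=1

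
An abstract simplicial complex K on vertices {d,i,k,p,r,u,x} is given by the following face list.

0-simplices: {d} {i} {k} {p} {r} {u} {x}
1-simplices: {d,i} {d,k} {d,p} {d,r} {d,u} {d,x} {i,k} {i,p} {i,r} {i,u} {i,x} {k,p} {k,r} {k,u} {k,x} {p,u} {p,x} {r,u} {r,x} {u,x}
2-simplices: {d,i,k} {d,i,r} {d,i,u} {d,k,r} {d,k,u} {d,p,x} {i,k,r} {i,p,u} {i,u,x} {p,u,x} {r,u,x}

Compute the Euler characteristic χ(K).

n_0=7 n_1=20 n_2=11
χ=+7−20+11=-2

χ(K)=-2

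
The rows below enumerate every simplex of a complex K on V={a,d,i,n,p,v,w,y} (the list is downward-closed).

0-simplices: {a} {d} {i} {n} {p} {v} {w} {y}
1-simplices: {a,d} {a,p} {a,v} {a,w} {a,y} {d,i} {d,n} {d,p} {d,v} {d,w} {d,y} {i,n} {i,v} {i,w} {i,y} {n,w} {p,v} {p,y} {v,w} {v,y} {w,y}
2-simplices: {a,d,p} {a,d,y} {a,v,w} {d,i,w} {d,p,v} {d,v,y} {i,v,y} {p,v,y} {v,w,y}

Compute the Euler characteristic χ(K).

n_0=8 n_1=21 n_2=9
χ=+8−21+9=-4

χ(K)=-4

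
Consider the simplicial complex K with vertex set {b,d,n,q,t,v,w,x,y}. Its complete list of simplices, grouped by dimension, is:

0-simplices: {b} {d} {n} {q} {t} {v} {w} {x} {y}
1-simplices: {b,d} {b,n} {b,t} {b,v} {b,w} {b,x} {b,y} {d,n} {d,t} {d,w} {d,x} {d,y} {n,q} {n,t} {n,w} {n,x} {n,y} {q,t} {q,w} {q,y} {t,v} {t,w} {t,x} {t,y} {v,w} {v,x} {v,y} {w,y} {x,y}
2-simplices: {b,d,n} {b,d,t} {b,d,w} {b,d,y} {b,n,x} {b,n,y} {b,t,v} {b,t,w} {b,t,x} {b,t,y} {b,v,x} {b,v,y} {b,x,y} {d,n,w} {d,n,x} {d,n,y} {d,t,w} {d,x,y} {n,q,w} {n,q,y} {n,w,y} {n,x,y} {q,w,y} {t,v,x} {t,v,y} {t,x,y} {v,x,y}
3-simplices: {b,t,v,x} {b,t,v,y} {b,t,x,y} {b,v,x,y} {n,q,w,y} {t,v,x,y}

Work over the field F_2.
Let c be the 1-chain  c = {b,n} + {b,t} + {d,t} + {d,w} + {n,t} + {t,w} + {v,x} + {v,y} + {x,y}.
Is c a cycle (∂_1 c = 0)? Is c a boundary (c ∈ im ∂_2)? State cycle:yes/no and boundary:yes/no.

n_0=9 n_1=29 n_2=27 n_3=6  [Z2]
∂1: piv[bd,bn,bt,bv,bw,bx,by,nq] rk=8  ker:dn,dt,dw,dx,dy,nt,nw,nx,ny,qt,qw,qy,tv,tw,tx,ty,vw,vx,vy,wy,xy
∂2: piv[bdn,bdt,bdw,bdy,bnx,bny,btv,btw,btx,bty,bvx,bvy,bxy,dnw,dnx,nqw,nqy,nwy] rk=18  ker:dny,dtw,dxy,nxy,qwy,tvx,tvy,txy,vxy
∂3: piv[btvx,btvy,btxy,bvxy,nqwy] rk=5  ker:tvxy
∂1c = 0
c vs im∂2: residual ≠ 0 ⇒ not boundary

cycle:yes boundary:no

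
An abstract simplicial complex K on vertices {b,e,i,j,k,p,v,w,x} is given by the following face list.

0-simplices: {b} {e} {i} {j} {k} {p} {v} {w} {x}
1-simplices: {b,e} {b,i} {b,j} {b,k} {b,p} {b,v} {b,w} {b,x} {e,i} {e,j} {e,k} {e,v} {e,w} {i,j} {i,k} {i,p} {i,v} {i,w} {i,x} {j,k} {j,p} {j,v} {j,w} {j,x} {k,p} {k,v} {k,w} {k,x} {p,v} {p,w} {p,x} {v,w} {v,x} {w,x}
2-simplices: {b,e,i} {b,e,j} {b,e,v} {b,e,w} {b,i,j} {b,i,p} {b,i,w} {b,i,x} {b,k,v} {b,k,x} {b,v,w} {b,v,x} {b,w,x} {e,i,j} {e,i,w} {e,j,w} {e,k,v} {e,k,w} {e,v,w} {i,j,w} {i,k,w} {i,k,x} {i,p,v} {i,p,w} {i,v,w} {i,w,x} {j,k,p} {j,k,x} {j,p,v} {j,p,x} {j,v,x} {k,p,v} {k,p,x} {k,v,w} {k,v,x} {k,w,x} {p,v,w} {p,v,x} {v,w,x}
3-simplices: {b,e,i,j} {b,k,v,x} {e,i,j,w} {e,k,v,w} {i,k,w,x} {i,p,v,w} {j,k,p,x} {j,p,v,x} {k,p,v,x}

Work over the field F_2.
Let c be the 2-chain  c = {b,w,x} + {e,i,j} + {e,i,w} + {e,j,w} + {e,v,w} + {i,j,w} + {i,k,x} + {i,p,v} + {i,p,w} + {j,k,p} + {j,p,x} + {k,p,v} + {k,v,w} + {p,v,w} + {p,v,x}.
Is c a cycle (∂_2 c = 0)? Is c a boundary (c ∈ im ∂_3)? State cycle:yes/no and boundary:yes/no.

cycle:no boundary:no

n_0=9 n_1=34 n_2=39 n_3=9  [Z2]
∂1: piv[be,bi,bj,bk,bp,bv,bw,bx] rk=8  ker:ei,ej,ek,ev,ew,ij,ik,ip,iv,iw,ix,jk,jp,jv,jw,jx,kp,kv,kw,kx,pv,pw,px,vw,vx,wx
∂2: piv[bei,bej,bev,bew,bij,bip,biw,bix,bkv,bkx,bvw,bvx,bwx,ejw,ekv,ekw,ikw,ipv,ipw,ivw,jkp,jkx,jpv,jpx,jvx] rk=25  ker:eij,eiw,evw,ijw,ikx,iwx,kpv,kpx,kvw,kvx,kwx,pvw,pvx,vwx
∂3: piv[beij,bkvx,eijw,ekvw,ikwx,ipvw,jkpx,jpvx,kpvx] rk=9
∂2c = {b,w} + {b,x} + {e,v} + {e,w} + {i,k} + {i,v} + {i,w} + {i,x} + {j,k} + {j,x} + {k,w} + {k,x} + {v,w} + {v,x} + {w,x}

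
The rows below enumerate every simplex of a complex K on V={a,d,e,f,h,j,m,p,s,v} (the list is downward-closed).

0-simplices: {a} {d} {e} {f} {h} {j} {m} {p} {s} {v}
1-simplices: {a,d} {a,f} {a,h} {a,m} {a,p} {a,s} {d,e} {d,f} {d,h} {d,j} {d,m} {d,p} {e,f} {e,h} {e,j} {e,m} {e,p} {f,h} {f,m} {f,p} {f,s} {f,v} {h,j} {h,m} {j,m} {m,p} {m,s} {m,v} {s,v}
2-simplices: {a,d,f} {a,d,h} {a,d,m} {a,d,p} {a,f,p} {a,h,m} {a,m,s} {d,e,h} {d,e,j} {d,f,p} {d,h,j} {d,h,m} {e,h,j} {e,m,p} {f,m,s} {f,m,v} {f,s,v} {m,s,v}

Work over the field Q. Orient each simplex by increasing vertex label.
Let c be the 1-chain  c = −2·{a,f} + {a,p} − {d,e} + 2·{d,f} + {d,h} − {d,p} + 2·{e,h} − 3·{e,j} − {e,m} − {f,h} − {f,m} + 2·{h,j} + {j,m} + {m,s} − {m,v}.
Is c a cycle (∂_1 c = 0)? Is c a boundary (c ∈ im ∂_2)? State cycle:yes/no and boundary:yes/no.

n_0=10 n_1=29 n_2=18  [Q]
∂1: piv[ad,af,ah,am,ap,as,de,dj,fv] rk=9  ker:df,dh,dm,dp,ef,eh,ej,em,ep,fh,fm,fp,fs,hj,hm,jm,mp,ms,mv,sv
∂2: piv[adf,adh,adm,adp,afp,ahm,ams,deh,dej,dhj,emp,fms,fmv,fsv] rk=14  ker:dfp,dhm,ehj,msv
∂1c = {a} − {d} + {e} + 2·{f} − 2·{j} − {m} + {s} − {v}

cycle:no boundary:no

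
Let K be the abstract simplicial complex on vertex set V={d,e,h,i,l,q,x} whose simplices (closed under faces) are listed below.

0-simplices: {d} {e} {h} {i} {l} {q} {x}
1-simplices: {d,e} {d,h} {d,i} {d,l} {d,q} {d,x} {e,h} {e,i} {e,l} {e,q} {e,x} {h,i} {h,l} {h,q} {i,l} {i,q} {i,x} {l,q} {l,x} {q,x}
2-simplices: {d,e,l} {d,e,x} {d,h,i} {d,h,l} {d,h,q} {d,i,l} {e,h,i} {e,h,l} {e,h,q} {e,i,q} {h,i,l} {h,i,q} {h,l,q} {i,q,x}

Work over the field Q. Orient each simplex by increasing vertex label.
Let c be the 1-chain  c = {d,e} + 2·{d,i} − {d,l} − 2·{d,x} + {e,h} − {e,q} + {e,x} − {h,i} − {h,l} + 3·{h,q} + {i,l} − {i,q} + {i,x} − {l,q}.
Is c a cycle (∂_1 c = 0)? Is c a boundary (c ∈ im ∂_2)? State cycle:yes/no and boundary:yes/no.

n_0=7 n_1=20 n_2=14  [Q]
∂1: piv[de,dh,di,dl,dq,dx] rk=6  ker:eh,ei,el,eq,ex,hi,hl,hq,il,iq,ix,lq,lx,qx
∂2: piv[del,dex,dhi,dhl,dhq,dil,ehi,ehl,ehq,eiq,hlq,iqx] rk=12  ker:hil,hiq
∂1c = 0
c vs im∂2: residual ≠ 0 ⇒ not boundary

cycle:yes boundary:no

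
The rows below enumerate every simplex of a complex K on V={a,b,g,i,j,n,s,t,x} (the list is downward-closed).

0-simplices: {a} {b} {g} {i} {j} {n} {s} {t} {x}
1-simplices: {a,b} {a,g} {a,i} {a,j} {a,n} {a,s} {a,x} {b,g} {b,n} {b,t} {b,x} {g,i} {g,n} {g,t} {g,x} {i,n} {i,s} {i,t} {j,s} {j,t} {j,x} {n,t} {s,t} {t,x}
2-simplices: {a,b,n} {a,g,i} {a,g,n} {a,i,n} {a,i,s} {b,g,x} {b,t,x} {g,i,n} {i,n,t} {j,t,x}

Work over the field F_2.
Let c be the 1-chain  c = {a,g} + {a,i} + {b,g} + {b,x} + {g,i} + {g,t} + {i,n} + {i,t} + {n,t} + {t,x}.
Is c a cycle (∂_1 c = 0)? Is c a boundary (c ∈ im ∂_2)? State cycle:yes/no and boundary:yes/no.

n_0=9 n_1=24 n_2=10  [Z2]
∂1: piv[ab,ag,ai,aj,an,as,ax,bt] rk=8  ker:bg,bn,bx,gi,gn,gt,gx,in,is,it,js,jt,jx,nt,st,tx
∂2: piv[abn,agi,agn,ain,ais,bgx,btx,int,jtx] rk=9  ker:gin
∂1c = 0
c vs im∂2: residual ≠ 0 ⇒ not boundary

cycle:yes boundary:no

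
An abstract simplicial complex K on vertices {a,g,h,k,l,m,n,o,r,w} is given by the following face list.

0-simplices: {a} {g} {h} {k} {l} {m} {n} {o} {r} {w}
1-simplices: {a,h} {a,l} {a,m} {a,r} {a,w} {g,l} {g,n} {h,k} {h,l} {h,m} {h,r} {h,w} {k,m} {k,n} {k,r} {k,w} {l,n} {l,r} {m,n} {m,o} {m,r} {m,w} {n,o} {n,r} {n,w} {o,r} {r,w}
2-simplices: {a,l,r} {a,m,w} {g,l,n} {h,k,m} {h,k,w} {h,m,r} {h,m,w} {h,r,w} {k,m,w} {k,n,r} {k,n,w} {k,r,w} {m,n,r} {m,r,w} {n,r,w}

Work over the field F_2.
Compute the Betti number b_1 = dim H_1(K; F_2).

n_0=10 n_1=27 n_2=15  [Z2]
∂1: piv[ah,al,am,ar,aw,gl,gn,hk,mo] rk=9  ker:hl,hm,hr,hw,km,kn,kr,kw,ln,lr,mn,mr,mw,no,nr,nw,or,rw
∂2: piv[alr,amw,gln,hkm,hkw,hmr,hmw,hrw,knr,knw,krw,mnr] rk=12  ker:kmw,mrw,nrw
b_1=(27−9)−12=6

b_1=6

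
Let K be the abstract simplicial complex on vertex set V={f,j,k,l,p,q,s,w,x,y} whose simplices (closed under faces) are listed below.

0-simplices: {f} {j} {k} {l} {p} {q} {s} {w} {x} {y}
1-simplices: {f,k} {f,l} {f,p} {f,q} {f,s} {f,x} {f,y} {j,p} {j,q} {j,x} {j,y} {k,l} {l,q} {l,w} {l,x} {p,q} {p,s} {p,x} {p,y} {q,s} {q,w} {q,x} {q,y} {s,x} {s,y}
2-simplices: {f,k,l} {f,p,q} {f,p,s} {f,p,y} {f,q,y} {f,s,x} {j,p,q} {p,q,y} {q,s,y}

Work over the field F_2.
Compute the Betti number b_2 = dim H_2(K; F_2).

b_2=1

n_0=10 n_1=25 n_2=9  [Z2]
∂1: piv[fk,fl,fp,fq,fs,fx,fy,jp,lw] rk=9  ker:jq,jx,jy,kl,lq,lx,pq,ps,px,py,qs,qw,qx,qy,sx,sy
∂2: piv[fkl,fpq,fps,fpy,fqy,fsx,jpq,qsy] rk=8  ker:pqy
b_2=(9−8)−0=1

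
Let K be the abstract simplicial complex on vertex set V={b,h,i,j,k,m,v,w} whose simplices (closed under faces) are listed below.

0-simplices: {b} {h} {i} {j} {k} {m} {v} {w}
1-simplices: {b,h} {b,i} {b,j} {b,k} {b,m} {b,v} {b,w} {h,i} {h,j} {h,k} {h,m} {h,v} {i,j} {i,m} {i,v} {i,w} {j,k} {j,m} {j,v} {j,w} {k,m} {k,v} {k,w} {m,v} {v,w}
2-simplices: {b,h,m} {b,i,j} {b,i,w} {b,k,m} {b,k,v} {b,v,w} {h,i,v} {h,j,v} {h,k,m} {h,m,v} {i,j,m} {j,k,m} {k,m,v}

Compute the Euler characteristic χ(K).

n_0=8 n_1=25 n_2=13
χ=+8−25+13=-4

χ(K)=-4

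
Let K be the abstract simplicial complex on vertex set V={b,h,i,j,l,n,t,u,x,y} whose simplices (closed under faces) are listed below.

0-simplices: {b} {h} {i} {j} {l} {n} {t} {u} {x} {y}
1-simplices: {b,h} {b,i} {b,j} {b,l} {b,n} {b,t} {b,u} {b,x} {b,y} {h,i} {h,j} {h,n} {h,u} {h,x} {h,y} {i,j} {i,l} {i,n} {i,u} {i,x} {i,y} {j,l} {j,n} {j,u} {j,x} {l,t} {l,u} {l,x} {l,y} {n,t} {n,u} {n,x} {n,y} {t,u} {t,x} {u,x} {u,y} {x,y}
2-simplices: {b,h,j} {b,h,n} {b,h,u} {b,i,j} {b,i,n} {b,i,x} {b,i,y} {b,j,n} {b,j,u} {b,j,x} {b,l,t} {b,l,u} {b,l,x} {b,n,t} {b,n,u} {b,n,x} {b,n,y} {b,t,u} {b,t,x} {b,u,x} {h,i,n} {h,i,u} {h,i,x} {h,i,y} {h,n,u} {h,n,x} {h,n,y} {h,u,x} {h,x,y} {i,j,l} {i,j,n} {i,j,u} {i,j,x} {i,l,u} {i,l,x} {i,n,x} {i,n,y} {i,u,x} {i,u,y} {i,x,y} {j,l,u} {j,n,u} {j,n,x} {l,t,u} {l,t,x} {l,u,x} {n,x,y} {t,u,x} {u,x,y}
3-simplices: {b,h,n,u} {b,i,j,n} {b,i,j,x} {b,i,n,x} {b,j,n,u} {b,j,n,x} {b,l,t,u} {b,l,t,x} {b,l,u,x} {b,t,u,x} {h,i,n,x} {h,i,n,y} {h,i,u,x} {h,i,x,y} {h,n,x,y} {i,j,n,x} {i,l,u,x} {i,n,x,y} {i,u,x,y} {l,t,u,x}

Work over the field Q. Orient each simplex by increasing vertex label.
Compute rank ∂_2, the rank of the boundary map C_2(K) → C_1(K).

rank∂_2=28

n_0=10 n_1=38 n_2=49 n_3=20  [Q]
∂1: piv[bh,bi,bj,bl,bn,bt,bu,bx,by] rk=9  ker:hi,hj,hn,hu,hx,hy,ij,il,in,iu,ix,iy,jl,jn,ju,jx,lt,lu,lx,ly,nt,nu,nx,ny,tu,tx,ux,uy,xy
∂2: piv[bhj,bhn,bhu,bij,bin,bix,biy,bjn,bju,bjx,blt,blu,blx,bnt,bnu,bnx,bny,btu,btx,bux,hin,hiu,hix,hiy,hxy,ijl,ilu,iuy] rk=28  ker:hnu,hnx,hny,hux,ijn,iju,ijx,ilx,inx,iny,iux,ixy,jlu,jnu,jnx,ltu,ltx,lux,nxy,tux,uxy
∂3: piv[bhnu,bijn,bijx,binx,bjnu,bjnx,bltu,bltx,blux,btux,hinx,hiny,hiux,hixy,hnxy,ilux,iuxy] rk=17  ker:ijnx,inxy,ltux
rk∂_2=28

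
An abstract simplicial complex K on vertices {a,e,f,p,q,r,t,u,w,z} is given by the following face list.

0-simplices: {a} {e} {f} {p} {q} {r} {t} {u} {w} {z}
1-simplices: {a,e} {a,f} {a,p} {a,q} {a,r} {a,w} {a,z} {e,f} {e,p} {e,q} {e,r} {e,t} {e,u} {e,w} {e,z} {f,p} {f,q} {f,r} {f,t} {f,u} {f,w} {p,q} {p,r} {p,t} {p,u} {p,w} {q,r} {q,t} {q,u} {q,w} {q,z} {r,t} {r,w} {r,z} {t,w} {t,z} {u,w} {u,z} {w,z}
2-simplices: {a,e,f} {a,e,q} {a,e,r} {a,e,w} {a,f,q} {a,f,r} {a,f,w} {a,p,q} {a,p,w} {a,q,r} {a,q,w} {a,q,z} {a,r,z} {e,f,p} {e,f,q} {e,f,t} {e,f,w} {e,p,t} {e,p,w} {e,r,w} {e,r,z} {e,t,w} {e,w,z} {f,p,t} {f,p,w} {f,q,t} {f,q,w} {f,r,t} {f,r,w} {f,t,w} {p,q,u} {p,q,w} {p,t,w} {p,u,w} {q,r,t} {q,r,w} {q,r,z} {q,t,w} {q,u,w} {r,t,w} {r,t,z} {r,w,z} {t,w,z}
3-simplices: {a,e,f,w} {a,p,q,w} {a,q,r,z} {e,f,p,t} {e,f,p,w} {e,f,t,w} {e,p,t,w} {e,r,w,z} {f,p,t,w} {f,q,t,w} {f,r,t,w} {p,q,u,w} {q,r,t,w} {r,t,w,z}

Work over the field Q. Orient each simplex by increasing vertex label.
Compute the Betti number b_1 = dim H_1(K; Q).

b_1=4

n_0=10 n_1=39 n_2=43 n_3=14  [Q]
∂1: piv[ae,af,ap,aq,ar,aw,az,et,eu] rk=9  ker:ef,ep,eq,er,ew,ez,fp,fq,fr,ft,fu,fw,pq,pr,pt,pu,pw,qr,qt,qu,qw,qz,rt,rw,rz,tw,tz,uw,uz,wz
∂2: piv[aef,aeq,aer,aew,afq,afr,afw,apq,apw,aqr,aqw,aqz,arz,efp,eft,ept,epw,erw,erz,etw,ewz,fqt,frt,pqu,puw,rtz] rk=26  ker:efq,efw,fpt,fpw,fqw,frw,ftw,pqw,ptw,qrt,qrw,qrz,qtw,quw,rtw,rwz,twz
∂3: piv[aefw,apqw,aqrz,efpt,efpw,eftw,eptw,erwz,fqtw,frtw,pquw,qrtw,rtwz] rk=13  ker:fptw
b_1=(39−9)−26=4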